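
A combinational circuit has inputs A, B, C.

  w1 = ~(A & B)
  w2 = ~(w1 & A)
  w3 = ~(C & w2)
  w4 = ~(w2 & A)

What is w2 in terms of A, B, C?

w1 = ~(A & B)
w2 = ~(w1 & A) = ~((~(A & B)) & A)

~((~(A & B)) & A)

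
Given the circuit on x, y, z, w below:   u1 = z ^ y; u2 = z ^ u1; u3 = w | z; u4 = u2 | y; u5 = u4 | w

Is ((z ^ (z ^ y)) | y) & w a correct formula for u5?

No

u1 = z ^ y
u2 = z ^ u1 = z ^ (z ^ y)
u4 = u2 | y = (z ^ (z ^ y)) | y
u5 = u4 | w = ((z ^ (z ^ y)) | y) | w
At x=0, y=0, z=0, w=1: circuit gives 1, formula gives 0.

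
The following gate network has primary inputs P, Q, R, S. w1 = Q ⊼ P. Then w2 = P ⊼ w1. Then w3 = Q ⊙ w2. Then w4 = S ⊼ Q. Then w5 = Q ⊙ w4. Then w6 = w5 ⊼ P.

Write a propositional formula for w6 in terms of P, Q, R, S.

(Q ⊙ (S ⊼ Q)) ⊼ P

w4 = S ⊼ Q
w5 = Q ⊙ w4 = Q ⊙ (S ⊼ Q)
w6 = w5 ⊼ P = (Q ⊙ (S ⊼ Q)) ⊼ P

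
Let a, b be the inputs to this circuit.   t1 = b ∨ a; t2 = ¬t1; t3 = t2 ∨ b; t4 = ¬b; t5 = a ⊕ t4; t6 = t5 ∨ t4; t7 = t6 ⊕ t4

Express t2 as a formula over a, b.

¬(b ∨ a)

t1 = b ∨ a
t2 = ¬t1 = ¬(b ∨ a)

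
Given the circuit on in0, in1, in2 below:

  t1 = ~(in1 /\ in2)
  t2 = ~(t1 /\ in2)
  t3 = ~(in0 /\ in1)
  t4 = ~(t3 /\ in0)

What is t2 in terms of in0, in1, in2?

t1 = ~(in1 /\ in2)
t2 = ~(t1 /\ in2) = ~((~(in1 /\ in2)) /\ in2)

~((~(in1 /\ in2)) /\ in2)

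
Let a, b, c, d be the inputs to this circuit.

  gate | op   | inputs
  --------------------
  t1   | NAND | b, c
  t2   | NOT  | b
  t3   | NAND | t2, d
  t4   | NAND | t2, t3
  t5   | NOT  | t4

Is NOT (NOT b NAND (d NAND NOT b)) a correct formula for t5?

t2 = NOT b
t3 = t2 NAND d = NOT b NAND d
t4 = t2 NAND t3 = NOT b NAND (NOT b NAND d)
t5 = NOT t4 = NOT (NOT b NAND (NOT b NAND d))
At a=0, b=0, c=0, d=1: circuit gives 0, formula gives 0.
At a=0, b=0, c=0, d=0: circuit gives 1, formula gives 1.
Agrees on all 16 inputs.

Yes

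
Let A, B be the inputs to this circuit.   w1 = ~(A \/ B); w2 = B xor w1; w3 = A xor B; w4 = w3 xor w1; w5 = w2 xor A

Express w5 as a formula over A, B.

w1 = ~(A \/ B)
w2 = B xor w1 = B xor (~(A \/ B))
w5 = w2 xor A = (B xor (~(A \/ B))) xor A

(B xor (~(A \/ B))) xor A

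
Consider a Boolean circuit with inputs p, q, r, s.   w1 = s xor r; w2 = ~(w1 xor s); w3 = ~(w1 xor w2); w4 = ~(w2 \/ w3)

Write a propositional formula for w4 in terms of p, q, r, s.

~((~((s xor r) xor s)) \/ (~((s xor r) xor (~((s xor r) xor s)))))

w1 = s xor r
w2 = ~(w1 xor s) = ~((s xor r) xor s)
w3 = ~(w1 xor w2) = ~((s xor r) xor (~((s xor r) xor s)))
w4 = ~(w2 \/ w3) = ~((~((s xor r) xor s)) \/ (~((s xor r) xor (~((s xor r) xor s)))))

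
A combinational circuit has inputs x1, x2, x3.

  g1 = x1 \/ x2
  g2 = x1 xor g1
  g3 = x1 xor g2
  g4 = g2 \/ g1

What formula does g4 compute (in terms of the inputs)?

(x1 xor (x1 \/ x2)) \/ (x1 \/ x2)

g1 = x1 \/ x2
g2 = x1 xor g1 = x1 xor (x1 \/ x2)
g4 = g2 \/ g1 = (x1 xor (x1 \/ x2)) \/ (x1 \/ x2)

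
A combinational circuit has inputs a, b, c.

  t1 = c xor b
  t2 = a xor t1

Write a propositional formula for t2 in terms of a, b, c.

a xor (c xor b)

t1 = c xor b
t2 = a xor t1 = a xor (c xor b)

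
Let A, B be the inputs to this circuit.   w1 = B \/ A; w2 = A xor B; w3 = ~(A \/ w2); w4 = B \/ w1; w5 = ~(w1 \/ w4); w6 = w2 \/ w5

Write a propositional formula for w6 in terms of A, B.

(A xor B) \/ (~((B \/ A) \/ (B \/ (B \/ A))))

w1 = B \/ A
w2 = A xor B
w4 = B \/ w1 = B \/ (B \/ A)
w5 = ~(w1 \/ w4) = ~((B \/ A) \/ (B \/ (B \/ A)))
w6 = w2 \/ w5 = (A xor B) \/ (~((B \/ A) \/ (B \/ (B \/ A))))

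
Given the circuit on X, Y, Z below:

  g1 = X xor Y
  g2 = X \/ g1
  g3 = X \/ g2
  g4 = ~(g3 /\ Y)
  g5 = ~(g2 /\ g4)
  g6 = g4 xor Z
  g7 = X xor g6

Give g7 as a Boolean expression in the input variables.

X xor ((~((X \/ (X \/ (X xor Y))) /\ Y)) xor Z)

g1 = X xor Y
g2 = X \/ g1 = X \/ (X xor Y)
g3 = X \/ g2 = X \/ (X \/ (X xor Y))
g4 = ~(g3 /\ Y) = ~((X \/ (X \/ (X xor Y))) /\ Y)
g6 = g4 xor Z = (~((X \/ (X \/ (X xor Y))) /\ Y)) xor Z
g7 = X xor g6 = X xor ((~((X \/ (X \/ (X xor Y))) /\ Y)) xor Z)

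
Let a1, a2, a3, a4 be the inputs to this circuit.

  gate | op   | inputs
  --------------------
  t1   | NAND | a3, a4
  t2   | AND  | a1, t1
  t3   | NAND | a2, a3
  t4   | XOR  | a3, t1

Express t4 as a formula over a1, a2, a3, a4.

t1 = a3 NAND a4
t4 = a3 XOR t1 = a3 XOR (a3 NAND a4)

a3 XOR (a3 NAND a4)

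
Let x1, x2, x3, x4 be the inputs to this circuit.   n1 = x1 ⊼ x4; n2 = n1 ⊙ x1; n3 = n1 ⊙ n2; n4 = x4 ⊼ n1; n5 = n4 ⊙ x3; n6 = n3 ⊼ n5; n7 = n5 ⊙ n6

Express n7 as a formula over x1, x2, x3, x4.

n1 = x1 ⊼ x4
n2 = n1 ⊙ x1 = (x1 ⊼ x4) ⊙ x1
n3 = n1 ⊙ n2 = (x1 ⊼ x4) ⊙ ((x1 ⊼ x4) ⊙ x1)
n4 = x4 ⊼ n1 = x4 ⊼ (x1 ⊼ x4)
n5 = n4 ⊙ x3 = (x4 ⊼ (x1 ⊼ x4)) ⊙ x3
n6 = n3 ⊼ n5 = ((x1 ⊼ x4) ⊙ ((x1 ⊼ x4) ⊙ x1)) ⊼ ((x4 ⊼ (x1 ⊼ x4)) ⊙ x3)
n7 = n5 ⊙ n6 = ((x4 ⊼ (x1 ⊼ x4)) ⊙ x3) ⊙ (((x1 ⊼ x4) ⊙ ((x1 ⊼ x4) ⊙ x1)) ⊼ ((x4 ⊼ (x1 ⊼ x4)) ⊙ x3))

((x4 ⊼ (x1 ⊼ x4)) ⊙ x3) ⊙ (((x1 ⊼ x4) ⊙ ((x1 ⊼ x4) ⊙ x1)) ⊼ ((x4 ⊼ (x1 ⊼ x4)) ⊙ x3))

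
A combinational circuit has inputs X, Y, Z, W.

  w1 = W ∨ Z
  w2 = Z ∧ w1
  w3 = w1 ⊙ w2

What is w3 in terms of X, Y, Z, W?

(W ∨ Z) ⊙ (Z ∧ (W ∨ Z))

w1 = W ∨ Z
w2 = Z ∧ w1 = Z ∧ (W ∨ Z)
w3 = w1 ⊙ w2 = (W ∨ Z) ⊙ (Z ∧ (W ∨ Z))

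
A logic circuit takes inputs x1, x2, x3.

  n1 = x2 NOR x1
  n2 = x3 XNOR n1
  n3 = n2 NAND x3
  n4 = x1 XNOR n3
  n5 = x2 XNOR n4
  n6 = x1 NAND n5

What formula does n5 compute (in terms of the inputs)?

n1 = x2 NOR x1
n2 = x3 XNOR n1 = x3 XNOR (x2 NOR x1)
n3 = n2 NAND x3 = (x3 XNOR (x2 NOR x1)) NAND x3
n4 = x1 XNOR n3 = x1 XNOR ((x3 XNOR (x2 NOR x1)) NAND x3)
n5 = x2 XNOR n4 = x2 XNOR (x1 XNOR ((x3 XNOR (x2 NOR x1)) NAND x3))

x2 XNOR (x1 XNOR ((x3 XNOR (x2 NOR x1)) NAND x3))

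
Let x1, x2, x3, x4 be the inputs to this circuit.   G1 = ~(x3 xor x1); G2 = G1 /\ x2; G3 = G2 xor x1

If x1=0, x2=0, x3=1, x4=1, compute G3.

0

G1 = ~(1 xor 0) = 0
G2 = 0 /\ 0 = 0
G3 = 0 xor 0 = 0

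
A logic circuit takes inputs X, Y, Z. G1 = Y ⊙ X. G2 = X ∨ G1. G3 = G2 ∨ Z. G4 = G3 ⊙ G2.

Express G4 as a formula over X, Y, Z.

((X ∨ (Y ⊙ X)) ∨ Z) ⊙ (X ∨ (Y ⊙ X))

G1 = Y ⊙ X
G2 = X ∨ G1 = X ∨ (Y ⊙ X)
G3 = G2 ∨ Z = (X ∨ (Y ⊙ X)) ∨ Z
G4 = G3 ⊙ G2 = ((X ∨ (Y ⊙ X)) ∨ Z) ⊙ (X ∨ (Y ⊙ X))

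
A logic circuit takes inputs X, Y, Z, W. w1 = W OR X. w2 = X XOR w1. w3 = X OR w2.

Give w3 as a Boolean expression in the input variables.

w1 = W OR X
w2 = X XOR w1 = X XOR (W OR X)
w3 = X OR w2 = X OR (X XOR (W OR X))

X OR (X XOR (W OR X))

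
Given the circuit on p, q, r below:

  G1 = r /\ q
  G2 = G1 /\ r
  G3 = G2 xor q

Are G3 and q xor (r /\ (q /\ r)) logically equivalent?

G1 = r /\ q
G2 = G1 /\ r = (r /\ q) /\ r
G3 = G2 xor q = ((r /\ q) /\ r) xor q
At p=0, q=0, r=0: circuit gives 0, formula gives 0.
At p=0, q=1, r=0: circuit gives 1, formula gives 1.
Agrees on all 8 inputs.

Yes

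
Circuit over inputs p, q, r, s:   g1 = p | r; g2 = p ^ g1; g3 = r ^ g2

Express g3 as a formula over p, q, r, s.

g1 = p | r
g2 = p ^ g1 = p ^ (p | r)
g3 = r ^ g2 = r ^ (p ^ (p | r))

r ^ (p ^ (p | r))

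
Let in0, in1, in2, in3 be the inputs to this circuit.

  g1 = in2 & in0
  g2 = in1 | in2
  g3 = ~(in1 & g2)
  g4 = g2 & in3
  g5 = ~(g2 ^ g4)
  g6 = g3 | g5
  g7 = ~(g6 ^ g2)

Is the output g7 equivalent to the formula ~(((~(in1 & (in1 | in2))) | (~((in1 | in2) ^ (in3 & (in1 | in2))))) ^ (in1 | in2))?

Yes

g2 = in1 | in2
g3 = ~(in1 & g2) = ~(in1 & (in1 | in2))
g4 = g2 & in3 = (in1 | in2) & in3
g5 = ~(g2 ^ g4) = ~((in1 | in2) ^ ((in1 | in2) & in3))
g6 = g3 | g5 = (~(in1 & (in1 | in2))) | (~((in1 | in2) ^ ((in1 | in2) & in3)))
g7 = ~(g6 ^ g2) = ~(((~(in1 & (in1 | in2))) | (~((in1 | in2) ^ ((in1 | in2) & in3)))) ^ (in1 | in2))
At in0=0, in1=0, in2=0, in3=0: circuit gives 0, formula gives 0.
At in0=0, in1=0, in2=1, in3=0: circuit gives 1, formula gives 1.
Agrees on all 16 inputs.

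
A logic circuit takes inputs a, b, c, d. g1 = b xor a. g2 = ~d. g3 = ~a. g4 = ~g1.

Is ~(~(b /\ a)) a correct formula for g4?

No

g1 = b xor a
g4 = ~g1 = ~(b xor a)
At a=0, b=0, c=0, d=0: circuit gives 1, formula gives 0.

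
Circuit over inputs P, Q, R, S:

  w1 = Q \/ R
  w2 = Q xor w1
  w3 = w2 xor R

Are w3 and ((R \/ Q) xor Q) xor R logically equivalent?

w1 = Q \/ R
w2 = Q xor w1 = Q xor (Q \/ R)
w3 = w2 xor R = (Q xor (Q \/ R)) xor R
At P=0, Q=0, R=0, S=0: circuit gives 0, formula gives 0.
At P=0, Q=1, R=1, S=0: circuit gives 1, formula gives 1.
Agrees on all 16 inputs.

Yes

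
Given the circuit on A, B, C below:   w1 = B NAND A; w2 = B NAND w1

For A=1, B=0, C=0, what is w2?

1

w1 = 0 NAND 1 = 1
w2 = 0 NAND 1 = 1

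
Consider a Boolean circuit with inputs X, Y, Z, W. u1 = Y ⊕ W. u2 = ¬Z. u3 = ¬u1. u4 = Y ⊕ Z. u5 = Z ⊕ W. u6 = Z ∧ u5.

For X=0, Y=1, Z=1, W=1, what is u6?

u5 = 1 ⊕ 1 = 0
u6 = 1 ∧ 0 = 0

0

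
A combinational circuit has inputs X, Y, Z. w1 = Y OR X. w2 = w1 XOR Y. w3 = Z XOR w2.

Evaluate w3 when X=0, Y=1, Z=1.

w1 = 1 OR 0 = 1
w2 = 1 XOR 1 = 0
w3 = 1 XOR 0 = 1

1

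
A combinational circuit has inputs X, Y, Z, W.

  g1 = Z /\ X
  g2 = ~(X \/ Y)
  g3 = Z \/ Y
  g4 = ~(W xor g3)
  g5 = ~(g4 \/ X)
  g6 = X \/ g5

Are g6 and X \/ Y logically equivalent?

No

g3 = Z \/ Y
g4 = ~(W xor g3) = ~(W xor (Z \/ Y))
g5 = ~(g4 \/ X) = ~((~(W xor (Z \/ Y))) \/ X)
g6 = X \/ g5 = X \/ (~((~(W xor (Z \/ Y))) \/ X))
At X=0, Y=0, Z=0, W=1: circuit gives 1, formula gives 0.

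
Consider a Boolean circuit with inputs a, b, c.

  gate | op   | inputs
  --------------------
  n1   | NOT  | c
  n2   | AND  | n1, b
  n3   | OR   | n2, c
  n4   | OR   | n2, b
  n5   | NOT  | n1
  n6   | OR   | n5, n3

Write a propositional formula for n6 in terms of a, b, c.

NOT NOT c OR ((NOT c AND b) OR c)

n1 = NOT c
n2 = n1 AND b = NOT c AND b
n3 = n2 OR c = (NOT c AND b) OR c
n5 = NOT n1 = NOT NOT c
n6 = n5 OR n3 = NOT NOT c OR ((NOT c AND b) OR c)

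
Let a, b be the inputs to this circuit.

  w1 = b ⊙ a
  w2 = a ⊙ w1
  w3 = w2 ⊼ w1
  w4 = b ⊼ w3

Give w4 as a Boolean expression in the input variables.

b ⊼ ((a ⊙ (b ⊙ a)) ⊼ (b ⊙ a))

w1 = b ⊙ a
w2 = a ⊙ w1 = a ⊙ (b ⊙ a)
w3 = w2 ⊼ w1 = (a ⊙ (b ⊙ a)) ⊼ (b ⊙ a)
w4 = b ⊼ w3 = b ⊼ ((a ⊙ (b ⊙ a)) ⊼ (b ⊙ a))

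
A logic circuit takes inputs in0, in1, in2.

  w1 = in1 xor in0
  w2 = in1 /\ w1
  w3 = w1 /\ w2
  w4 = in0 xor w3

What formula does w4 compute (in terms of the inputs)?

in0 xor ((in1 xor in0) /\ (in1 /\ (in1 xor in0)))

w1 = in1 xor in0
w2 = in1 /\ w1 = in1 /\ (in1 xor in0)
w3 = w1 /\ w2 = (in1 xor in0) /\ (in1 /\ (in1 xor in0))
w4 = in0 xor w3 = in0 xor ((in1 xor in0) /\ (in1 /\ (in1 xor in0)))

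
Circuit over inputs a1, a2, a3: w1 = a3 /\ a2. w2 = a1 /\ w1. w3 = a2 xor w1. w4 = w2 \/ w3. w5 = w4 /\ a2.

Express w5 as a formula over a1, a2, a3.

w1 = a3 /\ a2
w2 = a1 /\ w1 = a1 /\ (a3 /\ a2)
w3 = a2 xor w1 = a2 xor (a3 /\ a2)
w4 = w2 \/ w3 = (a1 /\ (a3 /\ a2)) \/ (a2 xor (a3 /\ a2))
w5 = w4 /\ a2 = ((a1 /\ (a3 /\ a2)) \/ (a2 xor (a3 /\ a2))) /\ a2

((a1 /\ (a3 /\ a2)) \/ (a2 xor (a3 /\ a2))) /\ a2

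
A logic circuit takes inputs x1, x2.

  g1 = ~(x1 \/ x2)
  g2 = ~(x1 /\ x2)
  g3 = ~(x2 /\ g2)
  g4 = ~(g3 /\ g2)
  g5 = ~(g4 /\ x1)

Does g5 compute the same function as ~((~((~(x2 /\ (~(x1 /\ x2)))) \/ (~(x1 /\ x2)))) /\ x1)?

No

g2 = ~(x1 /\ x2)
g3 = ~(x2 /\ g2) = ~(x2 /\ (~(x1 /\ x2)))
g4 = ~(g3 /\ g2) = ~((~(x2 /\ (~(x1 /\ x2)))) /\ (~(x1 /\ x2)))
g5 = ~(g4 /\ x1) = ~((~((~(x2 /\ (~(x1 /\ x2)))) /\ (~(x1 /\ x2)))) /\ x1)
At x1=1, x2=1: circuit gives 0, formula gives 1.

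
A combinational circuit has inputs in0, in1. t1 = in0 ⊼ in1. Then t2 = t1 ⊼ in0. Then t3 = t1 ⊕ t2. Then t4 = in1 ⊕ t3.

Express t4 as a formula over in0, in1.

in1 ⊕ ((in0 ⊼ in1) ⊕ ((in0 ⊼ in1) ⊼ in0))

t1 = in0 ⊼ in1
t2 = t1 ⊼ in0 = (in0 ⊼ in1) ⊼ in0
t3 = t1 ⊕ t2 = (in0 ⊼ in1) ⊕ ((in0 ⊼ in1) ⊼ in0)
t4 = in1 ⊕ t3 = in1 ⊕ ((in0 ⊼ in1) ⊕ ((in0 ⊼ in1) ⊼ in0))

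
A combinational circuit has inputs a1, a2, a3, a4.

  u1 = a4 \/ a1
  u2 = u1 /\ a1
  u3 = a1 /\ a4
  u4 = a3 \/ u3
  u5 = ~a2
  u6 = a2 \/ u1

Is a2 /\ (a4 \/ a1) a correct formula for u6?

u1 = a4 \/ a1
u6 = a2 \/ u1 = a2 \/ (a4 \/ a1)
At a1=0, a2=0, a3=0, a4=1: circuit gives 1, formula gives 0.

No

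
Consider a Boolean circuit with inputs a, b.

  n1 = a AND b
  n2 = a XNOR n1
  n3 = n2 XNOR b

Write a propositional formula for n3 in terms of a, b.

(a XNOR (a AND b)) XNOR b

n1 = a AND b
n2 = a XNOR n1 = a XNOR (a AND b)
n3 = n2 XNOR b = (a XNOR (a AND b)) XNOR b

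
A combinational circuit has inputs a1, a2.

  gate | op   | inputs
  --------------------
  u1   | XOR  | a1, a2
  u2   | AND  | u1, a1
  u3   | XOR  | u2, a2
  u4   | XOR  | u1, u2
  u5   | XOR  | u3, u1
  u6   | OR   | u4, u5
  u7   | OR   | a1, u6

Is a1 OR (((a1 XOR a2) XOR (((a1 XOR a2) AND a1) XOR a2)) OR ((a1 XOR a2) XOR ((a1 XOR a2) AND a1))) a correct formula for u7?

u1 = a1 XOR a2
u2 = u1 AND a1 = (a1 XOR a2) AND a1
u3 = u2 XOR a2 = ((a1 XOR a2) AND a1) XOR a2
u4 = u1 XOR u2 = (a1 XOR a2) XOR ((a1 XOR a2) AND a1)
u5 = u3 XOR u1 = (((a1 XOR a2) AND a1) XOR a2) XOR (a1 XOR a2)
u6 = u4 OR u5 = ((a1 XOR a2) XOR ((a1 XOR a2) AND a1)) OR ((((a1 XOR a2) AND a1) XOR a2) XOR (a1 XOR a2))
u7 = a1 OR u6 = a1 OR (((a1 XOR a2) XOR ((a1 XOR a2) AND a1)) OR ((((a1 XOR a2) AND a1) XOR a2) XOR (a1 XOR a2)))
At a1=0, a2=0: circuit gives 0, formula gives 0.
At a1=0, a2=1: circuit gives 1, formula gives 1.
Agrees on all 4 inputs.

Yes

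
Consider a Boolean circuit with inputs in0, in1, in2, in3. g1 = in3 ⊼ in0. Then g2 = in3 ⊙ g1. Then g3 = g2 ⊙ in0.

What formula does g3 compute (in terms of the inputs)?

(in3 ⊙ (in3 ⊼ in0)) ⊙ in0

g1 = in3 ⊼ in0
g2 = in3 ⊙ g1 = in3 ⊙ (in3 ⊼ in0)
g3 = g2 ⊙ in0 = (in3 ⊙ (in3 ⊼ in0)) ⊙ in0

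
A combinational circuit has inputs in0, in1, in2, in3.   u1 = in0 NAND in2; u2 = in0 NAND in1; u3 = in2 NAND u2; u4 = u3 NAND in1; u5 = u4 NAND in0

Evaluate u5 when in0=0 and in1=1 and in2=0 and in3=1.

1

u2 = 0 NAND 1 = 1
u3 = 0 NAND 1 = 1
u4 = 1 NAND 1 = 0
u5 = 0 NAND 0 = 1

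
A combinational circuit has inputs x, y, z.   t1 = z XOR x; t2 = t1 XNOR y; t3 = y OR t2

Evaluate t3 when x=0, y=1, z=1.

t1 = 1 XOR 0 = 1
t2 = 1 XNOR 1 = 1
t3 = 1 OR 1 = 1

1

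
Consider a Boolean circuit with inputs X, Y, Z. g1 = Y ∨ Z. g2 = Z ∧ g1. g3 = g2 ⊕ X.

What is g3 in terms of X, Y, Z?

g1 = Y ∨ Z
g2 = Z ∧ g1 = Z ∧ (Y ∨ Z)
g3 = g2 ⊕ X = (Z ∧ (Y ∨ Z)) ⊕ X

(Z ∧ (Y ∨ Z)) ⊕ X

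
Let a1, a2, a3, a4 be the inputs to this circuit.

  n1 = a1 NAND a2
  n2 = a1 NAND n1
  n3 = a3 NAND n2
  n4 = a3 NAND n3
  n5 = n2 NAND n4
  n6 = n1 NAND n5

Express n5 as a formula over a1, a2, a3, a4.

(a1 NAND (a1 NAND a2)) NAND (a3 NAND (a3 NAND (a1 NAND (a1 NAND a2))))

n1 = a1 NAND a2
n2 = a1 NAND n1 = a1 NAND (a1 NAND a2)
n3 = a3 NAND n2 = a3 NAND (a1 NAND (a1 NAND a2))
n4 = a3 NAND n3 = a3 NAND (a3 NAND (a1 NAND (a1 NAND a2)))
n5 = n2 NAND n4 = (a1 NAND (a1 NAND a2)) NAND (a3 NAND (a3 NAND (a1 NAND (a1 NAND a2))))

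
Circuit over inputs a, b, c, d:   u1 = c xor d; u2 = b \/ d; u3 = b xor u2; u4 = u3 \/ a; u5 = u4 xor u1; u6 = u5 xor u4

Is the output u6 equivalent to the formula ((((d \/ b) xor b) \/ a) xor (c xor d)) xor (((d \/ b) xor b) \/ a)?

u1 = c xor d
u2 = b \/ d
u3 = b xor u2 = b xor (b \/ d)
u4 = u3 \/ a = (b xor (b \/ d)) \/ a
u5 = u4 xor u1 = ((b xor (b \/ d)) \/ a) xor (c xor d)
u6 = u5 xor u4 = (((b xor (b \/ d)) \/ a) xor (c xor d)) xor ((b xor (b \/ d)) \/ a)
At a=0, b=0, c=0, d=0: circuit gives 0, formula gives 0.
At a=0, b=0, c=0, d=1: circuit gives 1, formula gives 1.
Agrees on all 16 inputs.

Yes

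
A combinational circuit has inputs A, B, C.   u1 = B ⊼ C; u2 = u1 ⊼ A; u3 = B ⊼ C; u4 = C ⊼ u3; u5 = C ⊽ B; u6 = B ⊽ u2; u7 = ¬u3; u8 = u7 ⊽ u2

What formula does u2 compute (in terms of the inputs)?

u1 = B ⊼ C
u2 = u1 ⊼ A = (B ⊼ C) ⊼ A

(B ⊼ C) ⊼ A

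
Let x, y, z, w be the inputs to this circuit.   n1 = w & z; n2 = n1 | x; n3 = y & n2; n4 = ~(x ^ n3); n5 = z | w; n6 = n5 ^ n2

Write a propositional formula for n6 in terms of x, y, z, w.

(z | w) ^ ((w & z) | x)

n1 = w & z
n2 = n1 | x = (w & z) | x
n5 = z | w
n6 = n5 ^ n2 = (z | w) ^ ((w & z) | x)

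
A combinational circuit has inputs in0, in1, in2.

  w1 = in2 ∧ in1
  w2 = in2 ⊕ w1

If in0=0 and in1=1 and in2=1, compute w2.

0

w1 = 1 ∧ 1 = 1
w2 = 1 ⊕ 1 = 0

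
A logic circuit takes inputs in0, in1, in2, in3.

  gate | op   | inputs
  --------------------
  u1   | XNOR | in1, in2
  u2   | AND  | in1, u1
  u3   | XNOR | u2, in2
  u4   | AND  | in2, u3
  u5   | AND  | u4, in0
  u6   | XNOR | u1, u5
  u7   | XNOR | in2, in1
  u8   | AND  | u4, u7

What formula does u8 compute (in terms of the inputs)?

(in2 AND ((in1 AND (in1 XNOR in2)) XNOR in2)) AND (in2 XNOR in1)

u1 = in1 XNOR in2
u2 = in1 AND u1 = in1 AND (in1 XNOR in2)
u3 = u2 XNOR in2 = (in1 AND (in1 XNOR in2)) XNOR in2
u4 = in2 AND u3 = in2 AND ((in1 AND (in1 XNOR in2)) XNOR in2)
u7 = in2 XNOR in1
u8 = u4 AND u7 = (in2 AND ((in1 AND (in1 XNOR in2)) XNOR in2)) AND (in2 XNOR in1)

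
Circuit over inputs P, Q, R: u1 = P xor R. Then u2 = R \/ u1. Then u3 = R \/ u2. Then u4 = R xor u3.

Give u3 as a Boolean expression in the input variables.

R \/ (R \/ (P xor R))

u1 = P xor R
u2 = R \/ u1 = R \/ (P xor R)
u3 = R \/ u2 = R \/ (R \/ (P xor R))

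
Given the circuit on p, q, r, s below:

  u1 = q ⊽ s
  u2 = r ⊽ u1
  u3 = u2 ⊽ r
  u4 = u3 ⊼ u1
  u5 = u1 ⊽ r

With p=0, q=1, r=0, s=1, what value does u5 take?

1

u1 = 1 ⊽ 1 = 0
u5 = 0 ⊽ 0 = 1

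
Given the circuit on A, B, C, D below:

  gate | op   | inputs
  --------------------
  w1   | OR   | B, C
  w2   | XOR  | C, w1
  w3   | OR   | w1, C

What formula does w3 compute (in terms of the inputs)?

(B OR C) OR C

w1 = B OR C
w3 = w1 OR C = (B OR C) OR C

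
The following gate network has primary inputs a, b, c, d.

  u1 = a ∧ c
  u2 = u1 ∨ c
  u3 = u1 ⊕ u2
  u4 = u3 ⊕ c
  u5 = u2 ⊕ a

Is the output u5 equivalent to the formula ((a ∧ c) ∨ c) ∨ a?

u1 = a ∧ c
u2 = u1 ∨ c = (a ∧ c) ∨ c
u5 = u2 ⊕ a = ((a ∧ c) ∨ c) ⊕ a
At a=1, b=0, c=1, d=0: circuit gives 0, formula gives 1.

No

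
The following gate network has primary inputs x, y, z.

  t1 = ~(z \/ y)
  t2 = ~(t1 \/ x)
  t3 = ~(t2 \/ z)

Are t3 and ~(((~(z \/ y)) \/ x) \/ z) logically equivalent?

t1 = ~(z \/ y)
t2 = ~(t1 \/ x) = ~((~(z \/ y)) \/ x)
t3 = ~(t2 \/ z) = ~((~((~(z \/ y)) \/ x)) \/ z)
At x=0, y=0, z=0: circuit gives 1, formula gives 0.

No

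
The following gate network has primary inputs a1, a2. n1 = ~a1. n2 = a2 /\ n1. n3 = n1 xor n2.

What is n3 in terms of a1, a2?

~a1 xor (a2 /\ ~a1)

n1 = ~a1
n2 = a2 /\ n1 = a2 /\ ~a1
n3 = n1 xor n2 = ~a1 xor (a2 /\ ~a1)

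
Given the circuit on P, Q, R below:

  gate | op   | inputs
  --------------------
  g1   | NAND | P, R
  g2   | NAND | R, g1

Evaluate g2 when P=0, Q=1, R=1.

0

g1 = 0 NAND 1 = 1
g2 = 1 NAND 1 = 0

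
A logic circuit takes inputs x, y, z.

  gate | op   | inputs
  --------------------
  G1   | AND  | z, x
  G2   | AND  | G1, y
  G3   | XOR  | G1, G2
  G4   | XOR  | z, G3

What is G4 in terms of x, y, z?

z XOR ((z AND x) XOR ((z AND x) AND y))

G1 = z AND x
G2 = G1 AND y = (z AND x) AND y
G3 = G1 XOR G2 = (z AND x) XOR ((z AND x) AND y)
G4 = z XOR G3 = z XOR ((z AND x) XOR ((z AND x) AND y))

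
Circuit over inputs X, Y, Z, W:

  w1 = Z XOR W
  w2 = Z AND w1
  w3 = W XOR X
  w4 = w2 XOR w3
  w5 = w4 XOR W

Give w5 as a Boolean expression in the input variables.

w1 = Z XOR W
w2 = Z AND w1 = Z AND (Z XOR W)
w3 = W XOR X
w4 = w2 XOR w3 = (Z AND (Z XOR W)) XOR (W XOR X)
w5 = w4 XOR W = ((Z AND (Z XOR W)) XOR (W XOR X)) XOR W

((Z AND (Z XOR W)) XOR (W XOR X)) XOR W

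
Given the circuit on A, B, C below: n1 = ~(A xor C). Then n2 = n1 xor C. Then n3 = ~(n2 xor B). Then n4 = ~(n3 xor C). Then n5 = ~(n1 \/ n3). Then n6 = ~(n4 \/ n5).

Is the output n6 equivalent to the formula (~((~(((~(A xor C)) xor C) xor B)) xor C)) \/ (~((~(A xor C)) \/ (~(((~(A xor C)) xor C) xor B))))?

n1 = ~(A xor C)
n2 = n1 xor C = (~(A xor C)) xor C
n3 = ~(n2 xor B) = ~(((~(A xor C)) xor C) xor B)
n4 = ~(n3 xor C) = ~((~(((~(A xor C)) xor C) xor B)) xor C)
n5 = ~(n1 \/ n3) = ~((~(A xor C)) \/ (~(((~(A xor C)) xor C) xor B)))
n6 = ~(n4 \/ n5) = ~((~((~(((~(A xor C)) xor C) xor B)) xor C)) \/ (~((~(A xor C)) \/ (~(((~(A xor C)) xor C) xor B)))))
At A=0, B=0, C=0: circuit gives 0, formula gives 1.

No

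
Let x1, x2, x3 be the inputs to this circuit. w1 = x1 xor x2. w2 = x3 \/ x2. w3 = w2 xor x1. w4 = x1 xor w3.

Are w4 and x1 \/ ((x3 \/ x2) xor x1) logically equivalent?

No

w2 = x3 \/ x2
w3 = w2 xor x1 = (x3 \/ x2) xor x1
w4 = x1 xor w3 = x1 xor ((x3 \/ x2) xor x1)
At x1=1, x2=0, x3=0: circuit gives 0, formula gives 1.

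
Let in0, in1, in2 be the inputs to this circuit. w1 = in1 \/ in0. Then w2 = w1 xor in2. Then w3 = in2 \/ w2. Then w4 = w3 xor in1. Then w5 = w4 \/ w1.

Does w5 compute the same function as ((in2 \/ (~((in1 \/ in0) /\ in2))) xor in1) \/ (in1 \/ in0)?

w1 = in1 \/ in0
w2 = w1 xor in2 = (in1 \/ in0) xor in2
w3 = in2 \/ w2 = in2 \/ ((in1 \/ in0) xor in2)
w4 = w3 xor in1 = (in2 \/ ((in1 \/ in0) xor in2)) xor in1
w5 = w4 \/ w1 = ((in2 \/ ((in1 \/ in0) xor in2)) xor in1) \/ (in1 \/ in0)
At in0=0, in1=0, in2=0: circuit gives 0, formula gives 1.

No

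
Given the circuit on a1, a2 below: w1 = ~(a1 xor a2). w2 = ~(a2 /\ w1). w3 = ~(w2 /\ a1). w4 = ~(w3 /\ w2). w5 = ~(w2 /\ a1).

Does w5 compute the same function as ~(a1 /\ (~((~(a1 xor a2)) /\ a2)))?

Yes

w1 = ~(a1 xor a2)
w2 = ~(a2 /\ w1) = ~(a2 /\ (~(a1 xor a2)))
w5 = ~(w2 /\ a1) = ~((~(a2 /\ (~(a1 xor a2)))) /\ a1)
At a1=1, a2=0: circuit gives 0, formula gives 0.
At a1=0, a2=0: circuit gives 1, formula gives 1.
Agrees on all 4 inputs.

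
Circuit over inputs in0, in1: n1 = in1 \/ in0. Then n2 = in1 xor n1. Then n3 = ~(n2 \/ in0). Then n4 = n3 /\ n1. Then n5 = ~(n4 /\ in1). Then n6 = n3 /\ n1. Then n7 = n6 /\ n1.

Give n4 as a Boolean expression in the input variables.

(~((in1 xor (in1 \/ in0)) \/ in0)) /\ (in1 \/ in0)

n1 = in1 \/ in0
n2 = in1 xor n1 = in1 xor (in1 \/ in0)
n3 = ~(n2 \/ in0) = ~((in1 xor (in1 \/ in0)) \/ in0)
n4 = n3 /\ n1 = (~((in1 xor (in1 \/ in0)) \/ in0)) /\ (in1 \/ in0)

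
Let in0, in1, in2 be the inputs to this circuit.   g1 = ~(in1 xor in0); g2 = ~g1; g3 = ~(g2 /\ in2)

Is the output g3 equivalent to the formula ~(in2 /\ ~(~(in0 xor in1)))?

Yes

g1 = ~(in1 xor in0)
g2 = ~g1 = ~(~(in1 xor in0))
g3 = ~(g2 /\ in2) = ~(~(~(in1 xor in0)) /\ in2)
At in0=0, in1=1, in2=1: circuit gives 0, formula gives 0.
At in0=0, in1=0, in2=0: circuit gives 1, formula gives 1.
Agrees on all 8 inputs.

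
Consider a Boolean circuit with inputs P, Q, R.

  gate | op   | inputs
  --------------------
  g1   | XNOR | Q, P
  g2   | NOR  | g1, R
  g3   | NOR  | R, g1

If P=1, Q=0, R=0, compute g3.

g1 = 0 XNOR 1 = 0
g3 = 0 NOR 0 = 1

1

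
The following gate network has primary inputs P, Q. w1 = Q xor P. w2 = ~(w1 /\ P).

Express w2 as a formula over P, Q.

~((Q xor P) /\ P)

w1 = Q xor P
w2 = ~(w1 /\ P) = ~((Q xor P) /\ P)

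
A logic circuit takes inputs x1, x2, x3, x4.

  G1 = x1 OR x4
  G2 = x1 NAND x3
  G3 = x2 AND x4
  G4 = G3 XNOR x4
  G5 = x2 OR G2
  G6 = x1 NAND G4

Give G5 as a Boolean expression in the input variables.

x2 OR (x1 NAND x3)

G2 = x1 NAND x3
G5 = x2 OR G2 = x2 OR (x1 NAND x3)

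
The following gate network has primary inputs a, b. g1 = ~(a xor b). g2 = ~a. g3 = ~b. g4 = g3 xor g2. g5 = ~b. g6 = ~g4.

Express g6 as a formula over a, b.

g2 = ~a
g3 = ~b
g4 = g3 xor g2 = ~b xor ~a
g6 = ~g4 = ~(~b xor ~a)

~(~b xor ~a)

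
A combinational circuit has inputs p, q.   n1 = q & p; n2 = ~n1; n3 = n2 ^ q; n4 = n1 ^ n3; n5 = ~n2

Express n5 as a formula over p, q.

~~(q & p)

n1 = q & p
n2 = ~n1 = ~(q & p)
n5 = ~n2 = ~~(q & p)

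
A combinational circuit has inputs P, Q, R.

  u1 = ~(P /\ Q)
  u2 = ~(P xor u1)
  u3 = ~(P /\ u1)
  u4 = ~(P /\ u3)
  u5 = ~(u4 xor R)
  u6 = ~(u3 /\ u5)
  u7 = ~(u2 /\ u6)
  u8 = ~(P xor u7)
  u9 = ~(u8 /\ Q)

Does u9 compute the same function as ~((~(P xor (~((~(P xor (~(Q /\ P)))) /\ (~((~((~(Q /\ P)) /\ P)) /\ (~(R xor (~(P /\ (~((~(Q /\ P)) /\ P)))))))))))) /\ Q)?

u1 = ~(P /\ Q)
u2 = ~(P xor u1) = ~(P xor (~(P /\ Q)))
u3 = ~(P /\ u1) = ~(P /\ (~(P /\ Q)))
u4 = ~(P /\ u3) = ~(P /\ (~(P /\ (~(P /\ Q)))))
u5 = ~(u4 xor R) = ~((~(P /\ (~(P /\ (~(P /\ Q)))))) xor R)
u6 = ~(u3 /\ u5) = ~((~(P /\ (~(P /\ Q)))) /\ (~((~(P /\ (~(P /\ (~(P /\ Q)))))) xor R)))
u7 = ~(u2 /\ u6) = ~((~(P xor (~(P /\ Q)))) /\ (~((~(P /\ (~(P /\ Q)))) /\ (~((~(P /\ (~(P /\ (~(P /\ Q)))))) xor R)))))
u8 = ~(P xor u7) = ~(P xor (~((~(P xor (~(P /\ Q)))) /\ (~((~(P /\ (~(P /\ Q)))) /\ (~((~(P /\ (~(P /\ (~(P /\ Q)))))) xor R)))))))
u9 = ~(u8 /\ Q) = ~((~(P xor (~((~(P xor (~(P /\ Q)))) /\ (~((~(P /\ (~(P /\ Q)))) /\ (~((~(P /\ (~(P /\ (~(P /\ Q)))))) xor R)))))))) /\ Q)
At P=1, Q=1, R=0: circuit gives 0, formula gives 0.
At P=0, Q=0, R=0: circuit gives 1, formula gives 1.
Agrees on all 8 inputs.

Yes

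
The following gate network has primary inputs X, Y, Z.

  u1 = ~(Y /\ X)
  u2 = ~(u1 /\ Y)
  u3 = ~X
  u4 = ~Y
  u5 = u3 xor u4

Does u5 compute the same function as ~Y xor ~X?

u3 = ~X
u4 = ~Y
u5 = u3 xor u4 = ~X xor ~Y
At X=0, Y=0, Z=0: circuit gives 0, formula gives 0.
At X=0, Y=1, Z=0: circuit gives 1, formula gives 1.
Agrees on all 8 inputs.

Yes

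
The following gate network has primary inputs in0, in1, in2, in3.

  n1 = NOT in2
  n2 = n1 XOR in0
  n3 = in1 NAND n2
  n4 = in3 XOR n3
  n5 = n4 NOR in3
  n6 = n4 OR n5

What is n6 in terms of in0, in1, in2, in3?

n1 = NOT in2
n2 = n1 XOR in0 = NOT in2 XOR in0
n3 = in1 NAND n2 = in1 NAND (NOT in2 XOR in0)
n4 = in3 XOR n3 = in3 XOR (in1 NAND (NOT in2 XOR in0))
n5 = n4 NOR in3 = (in3 XOR (in1 NAND (NOT in2 XOR in0))) NOR in3
n6 = n4 OR n5 = (in3 XOR (in1 NAND (NOT in2 XOR in0))) OR ((in3 XOR (in1 NAND (NOT in2 XOR in0))) NOR in3)

(in3 XOR (in1 NAND (NOT in2 XOR in0))) OR ((in3 XOR (in1 NAND (NOT in2 XOR in0))) NOR in3)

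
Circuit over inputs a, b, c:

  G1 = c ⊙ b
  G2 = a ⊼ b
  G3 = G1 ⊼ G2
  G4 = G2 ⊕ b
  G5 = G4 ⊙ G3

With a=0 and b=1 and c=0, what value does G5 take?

G1 = 0 ⊙ 1 = 0
G2 = 0 ⊼ 1 = 1
G3 = 0 ⊼ 1 = 1
G4 = 1 ⊕ 1 = 0
G5 = 0 ⊙ 1 = 0

0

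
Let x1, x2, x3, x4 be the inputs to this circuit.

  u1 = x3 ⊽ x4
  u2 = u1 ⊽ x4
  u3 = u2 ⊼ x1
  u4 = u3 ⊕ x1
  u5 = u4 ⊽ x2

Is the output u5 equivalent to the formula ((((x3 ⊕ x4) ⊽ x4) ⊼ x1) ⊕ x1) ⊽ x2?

u1 = x3 ⊽ x4
u2 = u1 ⊽ x4 = (x3 ⊽ x4) ⊽ x4
u3 = u2 ⊼ x1 = ((x3 ⊽ x4) ⊽ x4) ⊼ x1
u4 = u3 ⊕ x1 = (((x3 ⊽ x4) ⊽ x4) ⊼ x1) ⊕ x1
u5 = u4 ⊽ x2 = ((((x3 ⊽ x4) ⊽ x4) ⊼ x1) ⊕ x1) ⊽ x2
At x1=1, x2=0, x3=0, x4=0: circuit gives 1, formula gives 0.

No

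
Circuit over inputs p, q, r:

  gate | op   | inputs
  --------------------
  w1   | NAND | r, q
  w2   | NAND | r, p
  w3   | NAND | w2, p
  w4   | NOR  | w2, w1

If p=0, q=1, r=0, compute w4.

0

w1 = 0 NAND 1 = 1
w2 = 0 NAND 0 = 1
w4 = 1 NOR 1 = 0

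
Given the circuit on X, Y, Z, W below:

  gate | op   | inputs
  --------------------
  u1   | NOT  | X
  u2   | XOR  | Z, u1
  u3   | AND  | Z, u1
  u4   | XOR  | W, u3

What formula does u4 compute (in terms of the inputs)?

u1 = NOT X
u3 = Z AND u1 = Z AND NOT X
u4 = W XOR u3 = W XOR (Z AND NOT X)

W XOR (Z AND NOT X)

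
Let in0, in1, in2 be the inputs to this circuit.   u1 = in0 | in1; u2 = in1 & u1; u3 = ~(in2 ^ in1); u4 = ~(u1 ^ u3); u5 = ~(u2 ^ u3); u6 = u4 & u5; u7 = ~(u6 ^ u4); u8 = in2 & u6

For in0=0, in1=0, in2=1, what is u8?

1

u1 = 0 | 0 = 0
u2 = 0 & 0 = 0
u3 = ~(1 ^ 0) = 0
u4 = ~(0 ^ 0) = 1
u5 = ~(0 ^ 0) = 1
u6 = 1 & 1 = 1
u8 = 1 & 1 = 1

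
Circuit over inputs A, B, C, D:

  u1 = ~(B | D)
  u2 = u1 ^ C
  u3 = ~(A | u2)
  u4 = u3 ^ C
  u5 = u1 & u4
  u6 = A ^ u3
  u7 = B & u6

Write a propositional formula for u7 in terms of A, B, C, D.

u1 = ~(B | D)
u2 = u1 ^ C = (~(B | D)) ^ C
u3 = ~(A | u2) = ~(A | ((~(B | D)) ^ C))
u6 = A ^ u3 = A ^ (~(A | ((~(B | D)) ^ C)))
u7 = B & u6 = B & (A ^ (~(A | ((~(B | D)) ^ C))))

B & (A ^ (~(A | ((~(B | D)) ^ C))))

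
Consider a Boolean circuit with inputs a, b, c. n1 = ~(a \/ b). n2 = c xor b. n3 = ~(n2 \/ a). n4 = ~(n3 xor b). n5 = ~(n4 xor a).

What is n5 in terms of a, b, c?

~((~((~((c xor b) \/ a)) xor b)) xor a)

n2 = c xor b
n3 = ~(n2 \/ a) = ~((c xor b) \/ a)
n4 = ~(n3 xor b) = ~((~((c xor b) \/ a)) xor b)
n5 = ~(n4 xor a) = ~((~((~((c xor b) \/ a)) xor b)) xor a)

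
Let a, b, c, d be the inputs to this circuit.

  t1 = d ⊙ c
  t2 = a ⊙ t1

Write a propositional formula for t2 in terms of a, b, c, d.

t1 = d ⊙ c
t2 = a ⊙ t1 = a ⊙ (d ⊙ c)

a ⊙ (d ⊙ c)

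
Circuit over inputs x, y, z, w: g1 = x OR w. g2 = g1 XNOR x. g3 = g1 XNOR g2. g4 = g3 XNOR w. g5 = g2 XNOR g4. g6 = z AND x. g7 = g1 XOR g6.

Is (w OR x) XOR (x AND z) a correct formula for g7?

g1 = x OR w
g6 = z AND x
g7 = g1 XOR g6 = (x OR w) XOR (z AND x)
At x=0, y=0, z=0, w=0: circuit gives 0, formula gives 0.
At x=0, y=0, z=0, w=1: circuit gives 1, formula gives 1.
Agrees on all 16 inputs.

Yes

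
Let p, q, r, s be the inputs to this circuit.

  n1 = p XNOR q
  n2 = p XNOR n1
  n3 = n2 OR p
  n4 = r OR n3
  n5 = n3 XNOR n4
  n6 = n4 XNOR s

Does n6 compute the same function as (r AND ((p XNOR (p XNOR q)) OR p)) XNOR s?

No

n1 = p XNOR q
n2 = p XNOR n1 = p XNOR (p XNOR q)
n3 = n2 OR p = (p XNOR (p XNOR q)) OR p
n4 = r OR n3 = r OR ((p XNOR (p XNOR q)) OR p)
n6 = n4 XNOR s = (r OR ((p XNOR (p XNOR q)) OR p)) XNOR s
At p=0, q=0, r=1, s=0: circuit gives 0, formula gives 1.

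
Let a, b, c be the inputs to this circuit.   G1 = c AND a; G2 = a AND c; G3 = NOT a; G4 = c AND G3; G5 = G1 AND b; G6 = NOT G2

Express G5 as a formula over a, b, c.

G1 = c AND a
G5 = G1 AND b = (c AND a) AND b

(c AND a) AND b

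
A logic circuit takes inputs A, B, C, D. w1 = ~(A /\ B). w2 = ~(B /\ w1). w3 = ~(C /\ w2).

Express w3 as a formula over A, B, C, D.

w1 = ~(A /\ B)
w2 = ~(B /\ w1) = ~(B /\ (~(A /\ B)))
w3 = ~(C /\ w2) = ~(C /\ (~(B /\ (~(A /\ B)))))

~(C /\ (~(B /\ (~(A /\ B)))))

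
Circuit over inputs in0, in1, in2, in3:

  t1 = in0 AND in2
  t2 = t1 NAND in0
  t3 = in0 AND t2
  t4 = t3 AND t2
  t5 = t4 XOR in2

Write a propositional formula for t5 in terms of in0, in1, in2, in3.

((in0 AND ((in0 AND in2) NAND in0)) AND ((in0 AND in2) NAND in0)) XOR in2

t1 = in0 AND in2
t2 = t1 NAND in0 = (in0 AND in2) NAND in0
t3 = in0 AND t2 = in0 AND ((in0 AND in2) NAND in0)
t4 = t3 AND t2 = (in0 AND ((in0 AND in2) NAND in0)) AND ((in0 AND in2) NAND in0)
t5 = t4 XOR in2 = ((in0 AND ((in0 AND in2) NAND in0)) AND ((in0 AND in2) NAND in0)) XOR in2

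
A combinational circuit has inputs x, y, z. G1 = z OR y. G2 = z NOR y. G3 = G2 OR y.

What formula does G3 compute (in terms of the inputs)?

G2 = z NOR y
G3 = G2 OR y = (z NOR y) OR y

(z NOR y) OR y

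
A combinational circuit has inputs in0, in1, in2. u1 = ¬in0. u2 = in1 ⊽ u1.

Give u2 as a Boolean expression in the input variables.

in1 ⊽ ¬in0

u1 = ¬in0
u2 = in1 ⊽ u1 = in1 ⊽ ¬in0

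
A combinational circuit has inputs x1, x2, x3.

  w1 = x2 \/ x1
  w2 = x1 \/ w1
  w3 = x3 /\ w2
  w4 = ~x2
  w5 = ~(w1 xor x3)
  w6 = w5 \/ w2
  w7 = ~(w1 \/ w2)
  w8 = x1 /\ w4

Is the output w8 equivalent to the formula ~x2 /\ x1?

Yes

w4 = ~x2
w8 = x1 /\ w4 = x1 /\ ~x2
At x1=0, x2=0, x3=0: circuit gives 0, formula gives 0.
At x1=1, x2=0, x3=0: circuit gives 1, formula gives 1.
Agrees on all 8 inputs.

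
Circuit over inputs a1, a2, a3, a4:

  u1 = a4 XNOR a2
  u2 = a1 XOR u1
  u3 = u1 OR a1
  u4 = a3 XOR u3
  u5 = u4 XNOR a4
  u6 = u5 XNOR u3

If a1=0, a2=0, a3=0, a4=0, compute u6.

u1 = 0 XNOR 0 = 1
u3 = 1 OR 0 = 1
u4 = 0 XOR 1 = 1
u5 = 1 XNOR 0 = 0
u6 = 0 XNOR 1 = 0

0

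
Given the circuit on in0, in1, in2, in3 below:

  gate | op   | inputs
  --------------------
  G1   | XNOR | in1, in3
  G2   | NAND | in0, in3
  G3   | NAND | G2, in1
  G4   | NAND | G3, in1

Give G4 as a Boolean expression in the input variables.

G2 = in0 NAND in3
G3 = G2 NAND in1 = (in0 NAND in3) NAND in1
G4 = G3 NAND in1 = ((in0 NAND in3) NAND in1) NAND in1

((in0 NAND in3) NAND in1) NAND in1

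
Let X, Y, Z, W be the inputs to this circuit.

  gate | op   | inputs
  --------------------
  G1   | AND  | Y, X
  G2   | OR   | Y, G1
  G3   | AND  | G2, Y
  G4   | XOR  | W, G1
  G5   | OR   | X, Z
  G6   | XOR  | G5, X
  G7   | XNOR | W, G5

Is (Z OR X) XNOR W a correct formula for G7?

G5 = X OR Z
G7 = W XNOR G5 = W XNOR (X OR Z)
At X=0, Y=0, Z=0, W=1: circuit gives 0, formula gives 0.
At X=0, Y=0, Z=0, W=0: circuit gives 1, formula gives 1.
Agrees on all 16 inputs.

Yes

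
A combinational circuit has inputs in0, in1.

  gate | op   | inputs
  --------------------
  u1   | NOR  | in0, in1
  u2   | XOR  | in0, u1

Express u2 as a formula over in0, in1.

u1 = in0 NOR in1
u2 = in0 XOR u1 = in0 XOR (in0 NOR in1)

in0 XOR (in0 NOR in1)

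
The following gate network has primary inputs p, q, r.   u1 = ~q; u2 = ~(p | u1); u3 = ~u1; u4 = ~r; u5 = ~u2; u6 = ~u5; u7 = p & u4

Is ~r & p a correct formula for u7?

u4 = ~r
u7 = p & u4 = p & ~r
At p=0, q=0, r=0: circuit gives 0, formula gives 0.
At p=1, q=0, r=0: circuit gives 1, formula gives 1.
Agrees on all 8 inputs.

Yes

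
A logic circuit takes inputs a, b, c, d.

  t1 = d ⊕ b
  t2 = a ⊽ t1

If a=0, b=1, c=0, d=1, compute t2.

1

t1 = 1 ⊕ 1 = 0
t2 = 0 ⊽ 0 = 1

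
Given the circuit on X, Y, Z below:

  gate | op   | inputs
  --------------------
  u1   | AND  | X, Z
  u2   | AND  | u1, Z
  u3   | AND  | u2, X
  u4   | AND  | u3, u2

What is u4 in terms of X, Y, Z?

u1 = X AND Z
u2 = u1 AND Z = (X AND Z) AND Z
u3 = u2 AND X = ((X AND Z) AND Z) AND X
u4 = u3 AND u2 = (((X AND Z) AND Z) AND X) AND ((X AND Z) AND Z)

(((X AND Z) AND Z) AND X) AND ((X AND Z) AND Z)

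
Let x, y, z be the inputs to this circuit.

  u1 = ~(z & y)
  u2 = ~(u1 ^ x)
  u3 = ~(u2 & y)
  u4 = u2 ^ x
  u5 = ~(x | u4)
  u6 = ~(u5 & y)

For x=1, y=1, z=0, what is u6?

1

u1 = ~(0 & 1) = 1
u2 = ~(1 ^ 1) = 1
u4 = 1 ^ 1 = 0
u5 = ~(1 | 0) = 0
u6 = ~(0 & 1) = 1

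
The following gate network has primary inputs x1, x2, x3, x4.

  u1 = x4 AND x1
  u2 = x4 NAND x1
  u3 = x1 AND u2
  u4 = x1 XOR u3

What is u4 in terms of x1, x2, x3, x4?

x1 XOR (x1 AND (x4 NAND x1))

u2 = x4 NAND x1
u3 = x1 AND u2 = x1 AND (x4 NAND x1)
u4 = x1 XOR u3 = x1 XOR (x1 AND (x4 NAND x1))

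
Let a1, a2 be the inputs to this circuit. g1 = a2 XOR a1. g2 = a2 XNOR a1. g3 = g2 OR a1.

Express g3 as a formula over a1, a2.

g2 = a2 XNOR a1
g3 = g2 OR a1 = (a2 XNOR a1) OR a1

(a2 XNOR a1) OR a1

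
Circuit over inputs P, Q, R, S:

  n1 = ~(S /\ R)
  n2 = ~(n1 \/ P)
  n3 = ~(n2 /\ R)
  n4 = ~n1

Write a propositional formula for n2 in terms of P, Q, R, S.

n1 = ~(S /\ R)
n2 = ~(n1 \/ P) = ~((~(S /\ R)) \/ P)

~((~(S /\ R)) \/ P)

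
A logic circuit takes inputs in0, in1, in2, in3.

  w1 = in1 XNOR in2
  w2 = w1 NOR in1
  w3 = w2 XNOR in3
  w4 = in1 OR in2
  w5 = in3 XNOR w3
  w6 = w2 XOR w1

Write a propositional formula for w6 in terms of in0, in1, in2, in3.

w1 = in1 XNOR in2
w2 = w1 NOR in1 = (in1 XNOR in2) NOR in1
w6 = w2 XOR w1 = ((in1 XNOR in2) NOR in1) XOR (in1 XNOR in2)

((in1 XNOR in2) NOR in1) XOR (in1 XNOR in2)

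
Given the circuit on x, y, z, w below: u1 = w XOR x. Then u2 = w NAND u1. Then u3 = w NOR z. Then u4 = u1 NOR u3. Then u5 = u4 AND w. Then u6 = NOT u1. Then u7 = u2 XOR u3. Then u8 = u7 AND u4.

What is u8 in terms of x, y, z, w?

u1 = w XOR x
u2 = w NAND u1 = w NAND (w XOR x)
u3 = w NOR z
u4 = u1 NOR u3 = (w XOR x) NOR (w NOR z)
u7 = u2 XOR u3 = (w NAND (w XOR x)) XOR (w NOR z)
u8 = u7 AND u4 = ((w NAND (w XOR x)) XOR (w NOR z)) AND ((w XOR x) NOR (w NOR z))

((w NAND (w XOR x)) XOR (w NOR z)) AND ((w XOR x) NOR (w NOR z))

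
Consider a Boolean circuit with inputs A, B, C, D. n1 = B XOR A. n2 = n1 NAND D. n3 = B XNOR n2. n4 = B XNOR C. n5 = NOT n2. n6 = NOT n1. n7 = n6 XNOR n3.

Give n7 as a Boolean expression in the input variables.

n1 = B XOR A
n2 = n1 NAND D = (B XOR A) NAND D
n3 = B XNOR n2 = B XNOR ((B XOR A) NAND D)
n6 = NOT n1 = NOT (B XOR A)
n7 = n6 XNOR n3 = NOT (B XOR A) XNOR (B XNOR ((B XOR A) NAND D))

NOT (B XOR A) XNOR (B XNOR ((B XOR A) NAND D))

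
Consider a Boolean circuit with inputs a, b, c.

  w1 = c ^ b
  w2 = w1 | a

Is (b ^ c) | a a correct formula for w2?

Yes

w1 = c ^ b
w2 = w1 | a = (c ^ b) | a
At a=0, b=0, c=0: circuit gives 0, formula gives 0.
At a=0, b=0, c=1: circuit gives 1, formula gives 1.
Agrees on all 8 inputs.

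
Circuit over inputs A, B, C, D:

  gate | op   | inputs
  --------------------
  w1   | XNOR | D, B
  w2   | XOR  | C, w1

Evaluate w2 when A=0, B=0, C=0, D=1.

0

w1 = 1 XNOR 0 = 0
w2 = 0 XOR 0 = 0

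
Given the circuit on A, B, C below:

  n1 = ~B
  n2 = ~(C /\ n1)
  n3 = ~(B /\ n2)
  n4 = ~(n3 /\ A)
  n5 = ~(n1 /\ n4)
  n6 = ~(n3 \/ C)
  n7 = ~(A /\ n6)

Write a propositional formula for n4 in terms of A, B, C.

~((~(B /\ (~(C /\ ~B)))) /\ A)

n1 = ~B
n2 = ~(C /\ n1) = ~(C /\ ~B)
n3 = ~(B /\ n2) = ~(B /\ (~(C /\ ~B)))
n4 = ~(n3 /\ A) = ~((~(B /\ (~(C /\ ~B)))) /\ A)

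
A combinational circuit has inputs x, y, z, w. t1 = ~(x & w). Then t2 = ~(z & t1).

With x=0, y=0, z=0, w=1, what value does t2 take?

t1 = ~(0 & 1) = 1
t2 = ~(0 & 1) = 1

1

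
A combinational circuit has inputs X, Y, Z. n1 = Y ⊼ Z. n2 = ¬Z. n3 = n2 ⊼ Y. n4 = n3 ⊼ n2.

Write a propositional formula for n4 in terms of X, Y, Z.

(¬Z ⊼ Y) ⊼ ¬Z

n2 = ¬Z
n3 = n2 ⊼ Y = ¬Z ⊼ Y
n4 = n3 ⊼ n2 = (¬Z ⊼ Y) ⊼ ¬Z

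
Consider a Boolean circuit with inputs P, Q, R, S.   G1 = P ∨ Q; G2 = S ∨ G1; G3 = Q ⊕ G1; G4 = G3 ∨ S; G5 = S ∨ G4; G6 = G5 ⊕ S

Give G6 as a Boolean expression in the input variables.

(S ∨ ((Q ⊕ (P ∨ Q)) ∨ S)) ⊕ S

G1 = P ∨ Q
G3 = Q ⊕ G1 = Q ⊕ (P ∨ Q)
G4 = G3 ∨ S = (Q ⊕ (P ∨ Q)) ∨ S
G5 = S ∨ G4 = S ∨ ((Q ⊕ (P ∨ Q)) ∨ S)
G6 = G5 ⊕ S = (S ∨ ((Q ⊕ (P ∨ Q)) ∨ S)) ⊕ S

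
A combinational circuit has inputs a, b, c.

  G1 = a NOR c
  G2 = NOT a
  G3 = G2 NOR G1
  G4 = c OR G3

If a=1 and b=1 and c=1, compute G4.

G1 = 1 NOR 1 = 0
G2 = NOT 1 = 0
G3 = 0 NOR 0 = 1
G4 = 1 OR 1 = 1

1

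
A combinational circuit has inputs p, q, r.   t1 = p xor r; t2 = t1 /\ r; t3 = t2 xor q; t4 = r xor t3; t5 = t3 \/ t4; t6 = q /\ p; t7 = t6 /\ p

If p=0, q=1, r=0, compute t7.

t6 = 1 /\ 0 = 0
t7 = 0 /\ 0 = 0

0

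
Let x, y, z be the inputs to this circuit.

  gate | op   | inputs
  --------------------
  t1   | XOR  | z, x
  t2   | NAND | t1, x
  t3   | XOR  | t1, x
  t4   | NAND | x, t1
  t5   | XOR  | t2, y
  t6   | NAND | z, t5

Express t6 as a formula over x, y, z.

z NAND (((z XOR x) NAND x) XOR y)

t1 = z XOR x
t2 = t1 NAND x = (z XOR x) NAND x
t5 = t2 XOR y = ((z XOR x) NAND x) XOR y
t6 = z NAND t5 = z NAND (((z XOR x) NAND x) XOR y)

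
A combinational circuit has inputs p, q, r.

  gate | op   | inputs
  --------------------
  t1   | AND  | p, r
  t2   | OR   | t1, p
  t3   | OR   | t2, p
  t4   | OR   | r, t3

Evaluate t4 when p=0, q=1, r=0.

0

t1 = 0 AND 0 = 0
t2 = 0 OR 0 = 0
t3 = 0 OR 0 = 0
t4 = 0 OR 0 = 0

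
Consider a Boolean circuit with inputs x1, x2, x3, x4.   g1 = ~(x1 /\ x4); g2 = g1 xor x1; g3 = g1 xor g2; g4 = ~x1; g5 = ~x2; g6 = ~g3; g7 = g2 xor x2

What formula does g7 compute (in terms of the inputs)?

((~(x1 /\ x4)) xor x1) xor x2

g1 = ~(x1 /\ x4)
g2 = g1 xor x1 = (~(x1 /\ x4)) xor x1
g7 = g2 xor x2 = ((~(x1 /\ x4)) xor x1) xor x2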